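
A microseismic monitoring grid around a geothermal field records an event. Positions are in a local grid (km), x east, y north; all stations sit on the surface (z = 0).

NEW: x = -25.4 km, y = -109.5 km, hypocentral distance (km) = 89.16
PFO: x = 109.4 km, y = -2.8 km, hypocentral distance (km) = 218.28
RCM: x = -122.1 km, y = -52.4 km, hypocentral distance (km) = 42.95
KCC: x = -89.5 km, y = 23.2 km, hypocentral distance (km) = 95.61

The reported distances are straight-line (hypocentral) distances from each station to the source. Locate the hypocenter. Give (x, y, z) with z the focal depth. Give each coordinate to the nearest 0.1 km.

x ≈ -96.9 km, y ≈ -66.7 km, depth ≈ 31.7 km

Each station gives a sphere (x−x_i)² + (y−y_i)² + z² = d_i² (stations at z=0).
Subtracting the NEW sphere from PFO and RCM: z² cancels, leaving linear equations in x and y:
269.6 x + 213.4 y = -40355.86
-193.4 x + 114.2 y = 11123.56
Solving: x ≈ -96.897, y ≈ -66.693 km (keep extra digits for the depth step; rounded: -96.9, -66.7).
Then from the NEW sphere: z² = 89.16² − (x + 25.4)² − (y + 109.5)² with x = -96.897, y = -66.693, so z ≈ 31.706 ≈ 31.7 km.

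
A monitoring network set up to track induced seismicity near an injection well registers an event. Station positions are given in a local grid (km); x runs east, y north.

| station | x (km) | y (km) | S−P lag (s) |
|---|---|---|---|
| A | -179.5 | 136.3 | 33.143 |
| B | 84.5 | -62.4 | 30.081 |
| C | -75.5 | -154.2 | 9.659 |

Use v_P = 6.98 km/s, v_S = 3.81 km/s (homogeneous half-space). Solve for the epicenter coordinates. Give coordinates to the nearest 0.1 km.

x ≈ -155.4 km, y ≈ -140.7 km

Distance from S−P lag: d = Δt · v_P v_S / (v_P − v_S) = Δt · (6.98·3.81)/(6.98−3.81) ≈ 8.3892·Δt.
So d_A = 278.04, d_B = 252.36, d_C = 81.03 km.
Circle about each station: (x + 179.5)² + (y − 136.3)² = 278.04²; (x − 84.5)² + (y + 62.4)² = 252.36²; (x + 75.5)² + (y + 154.2)² = 81.03².
Subtracting the A equation from the B and C equations removes the quadratic terms:
528.0 x − 397.4 y = -26143.26
208.0 x − 581.0 y = 49420.33
Solving the 2×2 system: x ≈ -155.4, y ≈ -140.7 km.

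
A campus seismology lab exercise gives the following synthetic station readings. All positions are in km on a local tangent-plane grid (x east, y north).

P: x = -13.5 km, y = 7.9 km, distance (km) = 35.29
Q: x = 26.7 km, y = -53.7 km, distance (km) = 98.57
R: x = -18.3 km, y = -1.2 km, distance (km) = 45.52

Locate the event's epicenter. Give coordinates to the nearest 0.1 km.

Circle about each station: (x + 13.5)² + (y − 7.9)² = 35.29²; (x − 26.7)² + (y + 53.7)² = 98.57²; (x + 18.3)² + (y + 1.2)² = 45.52².
Subtracting the P equation from the Q and R equations removes the quadratic terms:
80.4 x − 123.2 y = -5118.74
-9.6 x − 18.2 y = -735.02
Solving the 2×2 system: x ≈ -1.0, y ≈ 40.9 km.

(-1.0, 40.9)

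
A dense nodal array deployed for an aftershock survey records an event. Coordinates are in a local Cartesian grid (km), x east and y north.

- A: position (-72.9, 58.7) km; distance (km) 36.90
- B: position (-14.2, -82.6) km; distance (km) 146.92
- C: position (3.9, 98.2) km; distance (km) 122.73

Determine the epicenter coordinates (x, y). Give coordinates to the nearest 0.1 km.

(-101.6, 35.5)

Circle about each station: (x + 72.9)² + (y − 58.7)² = 36.90²; (x + 14.2)² + (y + 82.6)² = 146.92²; (x − 3.9)² + (y − 98.2)² = 122.73².
Subtracting pairs of circle equations eliminates x²+y² and gives linear equations (the radical axes):
117.4 x − 282.6 y = -21959.58
153.6 x + 79.0 y = -12802.69
Solving the 2×2 system: x ≈ -101.6, y ≈ 35.5 km.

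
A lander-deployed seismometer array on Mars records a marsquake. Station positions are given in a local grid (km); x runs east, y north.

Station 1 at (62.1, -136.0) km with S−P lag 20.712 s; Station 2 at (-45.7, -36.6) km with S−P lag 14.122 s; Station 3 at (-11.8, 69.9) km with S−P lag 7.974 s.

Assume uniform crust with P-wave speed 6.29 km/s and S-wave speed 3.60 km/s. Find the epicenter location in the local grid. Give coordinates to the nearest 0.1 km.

Distance from S−P lag: d = Δt · v_P v_S / (v_P − v_S) = Δt · (6.29·3.60)/(6.29−3.60) ≈ 8.4178·Δt.
So d_Station 1 = 174.35, d_Station 2 = 118.88, d_Station 3 = 67.12 km.
Circle about each station: (x − 62.1)² + (y + 136.0)² = 174.35²; (x + 45.7)² + (y + 36.6)² = 118.88²; (x + 11.8)² + (y − 69.9)² = 67.12².
Subtracting the Station 1 equation from the Station 2 and Station 3 equations removes the quadratic terms:
-215.6 x + 198.8 y = -2658.89
-147.8 x + 411.8 y = 8565.67
Solving the 2×2 system: x ≈ 47.1, y ≈ 37.7 km.
Check against Station 1 (with the unrounded x, y): √((x − 62.1)²+(y + 136.0)²) = 174.35 ≈ 174.35 km. ✓

(47.1, 37.7)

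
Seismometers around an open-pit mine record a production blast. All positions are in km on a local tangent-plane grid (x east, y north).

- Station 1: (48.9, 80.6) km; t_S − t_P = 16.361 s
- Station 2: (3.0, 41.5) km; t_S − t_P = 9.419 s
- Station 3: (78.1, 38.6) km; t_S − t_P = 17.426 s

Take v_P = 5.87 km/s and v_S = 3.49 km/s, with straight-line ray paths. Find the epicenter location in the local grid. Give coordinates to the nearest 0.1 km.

Distance from S−P lag: d = Δt · v_P v_S / (v_P − v_S) = Δt · (5.87·3.49)/(5.87−3.49) ≈ 8.6077·Δt.
So d_Station 1 = 140.83, d_Station 2 = 81.08, d_Station 3 = 150.00 km.
Circle about each station: (x − 48.9)² + (y − 80.6)² = 140.83²; (x − 3.0)² + (y − 41.5)² = 81.08²; (x − 78.1)² + (y − 38.6)² = 150.00².
Subtracting the Station 1 equation from the Station 2 and Station 3 equations removes the quadratic terms:
-91.8 x − 78.2 y = 6102.80
58.4 x − 84.0 y = -3964.91
Solving the 2×2 system: x ≈ -67.0, y ≈ 0.6 km.
Check against Station 1 (with the unrounded x, y): √((x − 48.9)²+(y − 80.6)²) = 140.82 ≈ 140.83 km. ✓

x ≈ -67.0 km, y ≈ 0.6 km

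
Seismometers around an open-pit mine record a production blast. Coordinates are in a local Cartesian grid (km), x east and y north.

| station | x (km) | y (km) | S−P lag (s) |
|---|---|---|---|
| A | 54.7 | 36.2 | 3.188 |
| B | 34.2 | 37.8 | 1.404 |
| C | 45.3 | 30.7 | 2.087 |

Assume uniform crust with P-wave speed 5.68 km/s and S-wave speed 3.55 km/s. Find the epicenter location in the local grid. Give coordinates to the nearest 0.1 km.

Distance from S−P lag: d = Δt · v_P v_S / (v_P − v_S) = Δt · (5.68·3.55)/(5.68−3.55) ≈ 9.4667·Δt.
So d_A = 30.18, d_B = 13.29, d_C = 19.76 km.
Circle about each station: (x − 54.7)² + (y − 36.2)² = 30.18²; (x − 34.2)² + (y − 37.8)² = 13.29²; (x − 45.3)² + (y − 30.7)² = 19.76².
Subtracting the A equation from the B and C equations removes the quadratic terms:
-41.0 x + 3.2 y = -969.84
-18.8 x − 11.0 y = -787.58
Solving the 2×2 system: x ≈ 25.8, y ≈ 27.5 km.
Check against A (with the unrounded x, y): √((x − 54.7)²+(y − 36.2)²) = 30.18 ≈ 30.18 km. ✓

25.8 km east, 27.5 km north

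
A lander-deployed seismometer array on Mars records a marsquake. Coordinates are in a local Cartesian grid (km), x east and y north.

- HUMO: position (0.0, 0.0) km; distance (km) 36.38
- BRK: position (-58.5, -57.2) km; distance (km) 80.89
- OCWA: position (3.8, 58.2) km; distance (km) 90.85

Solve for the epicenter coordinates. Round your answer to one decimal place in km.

Circle about each station: x² + y² = 36.38²; (x + 58.5)² + (y + 57.2)² = 80.89²; (x − 3.8)² + (y − 58.2)² = 90.85².
Subtracting pairs of circle equations eliminates x²+y² and gives linear equations (the radical axes):
-117.0 x − 114.4 y = 1474.40
7.6 x + 116.4 y = -3528.54
Solving the 2×2 system: x ≈ 18.2, y ≈ -31.5 km.
Check against HUMO (with the unrounded x, y): √(x²+y²) = 36.38 ≈ 36.38 km. ✓

18.2 km east, -31.5 km north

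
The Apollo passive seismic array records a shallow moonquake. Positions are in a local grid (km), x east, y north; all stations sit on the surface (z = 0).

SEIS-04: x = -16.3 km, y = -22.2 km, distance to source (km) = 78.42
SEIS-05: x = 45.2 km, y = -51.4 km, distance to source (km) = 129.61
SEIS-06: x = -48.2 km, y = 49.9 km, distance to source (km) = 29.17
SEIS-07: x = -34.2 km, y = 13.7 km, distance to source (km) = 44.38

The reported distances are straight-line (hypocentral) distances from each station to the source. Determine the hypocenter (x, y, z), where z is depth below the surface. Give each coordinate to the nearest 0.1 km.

(-30.2, 51.5, 22.9)

Each station gives a sphere (x−x_i)² + (y−y_i)² + z² = d_i² (stations at z=0).
Subtracting the SEIS-04 sphere from SEIS-05 and SEIS-06: z² cancels, leaving linear equations in x and y:
123.0 x − 58.4 y = -6722.59
-63.8 x + 144.2 y = 9353.53
Solving: x ≈ -30.202, y ≈ 51.502 km (keep extra digits for the depth step; rounded: -30.2, 51.5).
Then from the SEIS-04 sphere: z² = 78.42² − (x + 16.3)² − (y + 22.2)² with x = -30.202, y = 51.502, so z ≈ 22.901 ≈ 22.9 km.
Check against SEIS-07 (with the unrounded solution): distance 44.38 ≈ 44.38 km. ✓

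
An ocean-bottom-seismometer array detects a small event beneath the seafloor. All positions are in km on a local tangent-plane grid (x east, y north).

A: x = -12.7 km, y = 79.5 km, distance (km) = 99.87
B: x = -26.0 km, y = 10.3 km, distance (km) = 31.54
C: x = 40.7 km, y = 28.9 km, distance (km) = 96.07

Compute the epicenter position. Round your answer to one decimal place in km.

x ≈ -44.7 km, y ≈ -15.1 km

Circle about each station: (x + 12.7)² + (y − 79.5)² = 99.87²; (x + 26.0)² + (y − 10.3)² = 31.54²; (x − 40.7)² + (y − 28.9)² = 96.07².
Subtracting pairs of circle equations eliminates x²+y² and gives linear equations (the radical axes):
-26.6 x − 138.4 y = 3279.80
106.8 x − 101.2 y = -3245.27
Solving the 2×2 system: x ≈ -44.7, y ≈ -15.1 km.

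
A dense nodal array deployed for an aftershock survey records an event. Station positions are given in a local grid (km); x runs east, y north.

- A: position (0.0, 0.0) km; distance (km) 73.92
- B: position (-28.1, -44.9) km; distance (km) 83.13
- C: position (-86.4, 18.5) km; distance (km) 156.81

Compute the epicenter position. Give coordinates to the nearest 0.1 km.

x ≈ 54.9 km, y ≈ -49.5 km

Circle about each station: x² + y² = 73.92²; (x + 28.1)² + (y + 44.9)² = 83.13²; (x + 86.4)² + (y − 18.5)² = 156.81².
Subtracting pairs of circle equations eliminates x²+y² and gives linear equations (the radical axes):
-56.2 x − 89.8 y = 1359.19
-172.8 x + 37.0 y = -11318.00
Solving the 2×2 system: x ≈ 54.9, y ≈ -49.5 km.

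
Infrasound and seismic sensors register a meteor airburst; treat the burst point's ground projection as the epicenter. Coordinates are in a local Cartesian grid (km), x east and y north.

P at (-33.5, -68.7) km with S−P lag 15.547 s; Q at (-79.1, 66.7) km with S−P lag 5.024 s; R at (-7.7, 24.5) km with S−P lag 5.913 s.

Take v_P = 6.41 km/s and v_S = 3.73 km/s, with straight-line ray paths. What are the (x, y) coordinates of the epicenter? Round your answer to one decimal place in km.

Distance from S−P lag: d = Δt · v_P v_S / (v_P − v_S) = Δt · (6.41·3.73)/(6.41−3.73) ≈ 8.9214·Δt.
So d_P = 138.70, d_Q = 44.82, d_R = 52.75 km.
Circle about each station: (x + 33.5)² + (y + 68.7)² = 138.70²; (x + 79.1)² + (y − 66.7)² = 44.82²; (x + 7.7)² + (y − 24.5)² = 52.75².
Subtracting pairs of circle equations eliminates x²+y² and gives linear equations (the radical axes):
-91.2 x + 270.8 y = 22092.62
51.6 x + 186.4 y = 11272.73
Solving the 2×2 system: x ≈ -34.4, y ≈ 70.0 km.
Check against P (with the unrounded x, y): √((x + 33.5)²+(y + 68.7)²) = 138.70 ≈ 138.70 km. ✓

(-34.4, 70.0)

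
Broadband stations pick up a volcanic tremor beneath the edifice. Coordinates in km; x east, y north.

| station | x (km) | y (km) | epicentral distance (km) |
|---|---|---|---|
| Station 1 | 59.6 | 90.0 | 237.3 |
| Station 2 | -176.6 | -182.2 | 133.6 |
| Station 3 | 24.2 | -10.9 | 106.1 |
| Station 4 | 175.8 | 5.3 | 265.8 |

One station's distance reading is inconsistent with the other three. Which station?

Station 3

Solve using three stations at a time. Using Station 1, Station 2, Station 4 (subtract circle equations pairwise → linear system) gives (x, y) ≈ (-61.8, -113.9).
Distances from that point to each station vs reported:
  Station 1: calculated 237.3 vs reported 237.3 → residual 0.0 km
  Station 2: calculated 133.6 vs reported 133.6 → residual 0.0 km
  Station 3: calculated 134.2 vs reported 106.1 → residual 28.1 km
  Station 4: calculated 265.8 vs reported 265.8 → residual 0.0 km
Station 1, Station 2, Station 4 are mutually consistent (residuals ≈ 0); Station 3 is off by 28.1 km.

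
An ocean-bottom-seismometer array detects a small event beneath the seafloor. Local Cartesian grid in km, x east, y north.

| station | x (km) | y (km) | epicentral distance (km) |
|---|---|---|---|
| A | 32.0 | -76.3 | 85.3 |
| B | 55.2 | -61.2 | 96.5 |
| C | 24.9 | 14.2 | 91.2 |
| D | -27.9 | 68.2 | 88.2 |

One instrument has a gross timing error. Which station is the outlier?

Solve using three stations at a time. Using A, B, D (subtract circle equations pairwise → linear system) gives (x, y) ≈ (-32.1, -19.9).
Distances from that point to each station vs reported:
  A: calculated 85.3 vs reported 85.3 → residual 0.0 km
  B: calculated 96.5 vs reported 96.5 → residual 0.0 km
  C: calculated 66.4 vs reported 91.2 → residual 24.8 km
  D: calculated 88.2 vs reported 88.2 → residual 0.0 km
A, B, D are mutually consistent (residuals ≈ 0); C is off by 24.8 km.

C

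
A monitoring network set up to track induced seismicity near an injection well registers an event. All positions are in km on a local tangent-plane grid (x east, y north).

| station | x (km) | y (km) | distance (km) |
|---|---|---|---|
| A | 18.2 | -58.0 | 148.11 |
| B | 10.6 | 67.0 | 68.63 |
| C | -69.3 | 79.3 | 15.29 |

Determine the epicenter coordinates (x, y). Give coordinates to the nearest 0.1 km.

-58.0 km east, 69.0 km north

Circle about each station: (x − 18.2)² + (y + 58.0)² = 148.11²; (x − 10.6)² + (y − 67.0)² = 68.63²; (x + 69.3)² + (y − 79.3)² = 15.29².
Subtracting the A equation from the B and C equations removes the quadratic terms:
-15.2 x + 250.0 y = 18132.62
-175.0 x + 274.6 y = 29098.53
Solving the 2×2 system: x ≈ -58.0, y ≈ 69.0 km.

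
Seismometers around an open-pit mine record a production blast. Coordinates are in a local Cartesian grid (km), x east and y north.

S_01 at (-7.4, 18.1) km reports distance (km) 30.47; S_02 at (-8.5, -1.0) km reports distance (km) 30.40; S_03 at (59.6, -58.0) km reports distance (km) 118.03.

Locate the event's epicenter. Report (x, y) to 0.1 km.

(-36.8, 10.1)

Circle about each station: (x + 7.4)² + (y − 18.1)² = 30.47²; (x + 8.5)² + (y + 1.0)² = 30.40²; (x − 59.6)² + (y + 58.0)² = 118.03².
Subtracting the S_01 equation from the S_02 and S_03 equations removes the quadratic terms:
-2.2 x − 38.2 y = -304.86
134.0 x − 152.2 y = -6468.87
Solving the 2×2 system: x ≈ -36.8, y ≈ 10.1 km.
Check against S_01 (with the unrounded x, y): √((x + 7.4)²+(y − 18.1)²) = 30.47 ≈ 30.47 km. ✓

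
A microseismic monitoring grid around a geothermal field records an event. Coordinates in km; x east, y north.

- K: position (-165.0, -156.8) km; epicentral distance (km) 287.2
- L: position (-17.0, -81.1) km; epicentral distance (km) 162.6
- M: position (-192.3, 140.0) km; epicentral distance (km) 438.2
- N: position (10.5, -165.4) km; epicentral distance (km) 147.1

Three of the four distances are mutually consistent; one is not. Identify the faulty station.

Solve using three stations at a time. Using K, L, M (subtract circle equations pairwise → linear system) gives (x, y) ≈ (122.0, -165.3).
Distances from that point to each station vs reported:
  K: calculated 287.2 vs reported 287.2 → residual 0.0 km
  L: calculated 162.5 vs reported 162.6 → residual 0.1 km
  M: calculated 438.2 vs reported 438.2 → residual 0.0 km
  N: calculated 111.5 vs reported 147.1 → residual 35.6 km
K, L, M are mutually consistent (residuals ≈ 0); N is off by 35.6 km.

N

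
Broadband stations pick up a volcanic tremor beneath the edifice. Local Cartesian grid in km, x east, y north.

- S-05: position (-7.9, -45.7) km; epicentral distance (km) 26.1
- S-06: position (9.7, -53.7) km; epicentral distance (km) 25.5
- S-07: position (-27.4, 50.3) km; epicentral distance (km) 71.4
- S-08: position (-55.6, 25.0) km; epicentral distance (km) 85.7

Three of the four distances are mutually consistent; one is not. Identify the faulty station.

S-07

Solve using three stations at a time. Using S-05, S-06, S-08 (subtract circle equations pairwise → linear system) gives (x, y) ≈ (11.5, -28.3).
Distances from that point to each station vs reported:
  S-05: calculated 26.1 vs reported 26.1 → residual 0.0 km
  S-06: calculated 25.5 vs reported 25.5 → residual 0.0 km
  S-07: calculated 87.7 vs reported 71.4 → residual 16.3 km
  S-08: calculated 85.7 vs reported 85.7 → residual 0.0 km
S-05, S-06, S-08 are mutually consistent (residuals ≈ 0); S-07 is off by 16.3 km.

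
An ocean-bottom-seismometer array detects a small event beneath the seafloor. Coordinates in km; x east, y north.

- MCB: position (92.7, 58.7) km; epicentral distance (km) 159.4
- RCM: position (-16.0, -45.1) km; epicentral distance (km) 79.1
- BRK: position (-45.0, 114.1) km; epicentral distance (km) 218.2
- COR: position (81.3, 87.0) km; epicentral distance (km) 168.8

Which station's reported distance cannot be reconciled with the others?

MCB

Solve using three stations at a time. Using RCM, BRK, COR (subtract circle equations pairwise → linear system) gives (x, y) ≈ (55.1, -79.8).
Distances from that point to each station vs reported:
  MCB: calculated 143.5 vs reported 159.4 → residual 15.9 km
  RCM: calculated 79.1 vs reported 79.1 → residual 0.0 km
  BRK: calculated 218.2 vs reported 218.2 → residual 0.0 km
  COR: calculated 168.8 vs reported 168.8 → residual 0.0 km
RCM, BRK, COR are mutually consistent (residuals ≈ 0); MCB is off by 15.9 km.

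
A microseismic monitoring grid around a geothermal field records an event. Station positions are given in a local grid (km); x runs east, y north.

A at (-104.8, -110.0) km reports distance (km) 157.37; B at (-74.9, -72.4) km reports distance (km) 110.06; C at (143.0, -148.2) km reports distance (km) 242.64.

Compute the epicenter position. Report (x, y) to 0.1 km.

x ≈ -25.8 km, y ≈ 26.1 km

Circle about each station: (x + 104.8)² + (y + 110.0)² = 157.37²; (x + 74.9)² + (y + 72.4)² = 110.06²; (x − 143.0)² + (y + 148.2)² = 242.64².
Subtracting the A equation from the B and C equations removes the quadratic terms:
59.8 x + 75.2 y = 420.84
495.6 x − 76.4 y = -14779.65
Solving the 2×2 system: x ≈ -25.8, y ≈ 26.1 km.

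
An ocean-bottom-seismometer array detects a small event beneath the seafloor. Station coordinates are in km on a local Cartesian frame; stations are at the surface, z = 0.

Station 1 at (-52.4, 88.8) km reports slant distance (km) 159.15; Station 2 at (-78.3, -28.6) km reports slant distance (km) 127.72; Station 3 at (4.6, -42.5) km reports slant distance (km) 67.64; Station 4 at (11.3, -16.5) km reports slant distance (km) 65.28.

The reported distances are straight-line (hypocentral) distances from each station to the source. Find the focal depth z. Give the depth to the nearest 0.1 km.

Each station gives a sphere (x−x_i)² + (y−y_i)² + z² = d_i² (stations at z=0).
Subtracting the Station 1 sphere from Station 2 and Station 3: z² cancels, leaving linear equations in x and y:
-51.8 x − 234.8 y = 5333.97
114.0 x − 262.6 y = 11949.76
Solving: x ≈ 34.806, y ≈ -30.396 km (keep extra digits for the depth step; rounded: 34.8, -30.4).
Then from the Station 1 sphere: z² = 159.15² − (x + 52.4)² − (y − 88.8)² with x = 34.806, y = -30.396, so z ≈ 59.297 ≈ 59.3 km.
Check against Station 4 (with the unrounded solution): distance 65.28 ≈ 65.28 km. ✓

59.3 km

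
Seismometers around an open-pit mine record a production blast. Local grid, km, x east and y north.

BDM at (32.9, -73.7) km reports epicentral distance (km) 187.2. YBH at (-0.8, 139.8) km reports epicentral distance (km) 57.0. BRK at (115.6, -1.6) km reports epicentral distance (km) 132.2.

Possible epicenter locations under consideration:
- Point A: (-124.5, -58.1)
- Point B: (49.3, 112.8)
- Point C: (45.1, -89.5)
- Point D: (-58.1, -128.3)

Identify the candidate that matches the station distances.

Point B

For each candidate, compare |candidate − station| to the reported distance:
Point A: residuals BDM 29.0, YBH 176.4, BRK 114.5 → max 176.4 km
Point B: residuals BDM 0.0, YBH 0.1, BRK 0.0 → max 0.1 km
Point C: residuals BDM 167.2, YBH 176.8, BRK 19.5 → max 176.8 km
Point D: residuals BDM 81.1, YBH 217.2, BRK 82.8 → max 217.2 km
Only Point B has all residuals ≈ 0.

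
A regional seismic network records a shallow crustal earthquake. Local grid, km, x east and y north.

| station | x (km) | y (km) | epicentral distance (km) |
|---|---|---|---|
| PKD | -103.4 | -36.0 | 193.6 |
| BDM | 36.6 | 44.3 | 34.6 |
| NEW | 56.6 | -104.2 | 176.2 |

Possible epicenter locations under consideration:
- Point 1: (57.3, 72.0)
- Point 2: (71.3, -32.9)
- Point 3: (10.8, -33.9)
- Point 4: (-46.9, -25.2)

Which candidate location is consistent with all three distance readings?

For each candidate, compare |candidate − station| to the reported distance:
Point 1: residuals PKD 0.0, BDM 0.0, NEW 0.0 → max 0.0 km
Point 2: residuals PKD 18.9, BDM 50.0, NEW 103.4 → max 103.4 km
Point 3: residuals PKD 79.4, BDM 47.7, NEW 92.3 → max 92.3 km
Point 4: residuals PKD 136.1, BDM 74.0, NEW 46.0 → max 136.1 km
Only Point 1 has all residuals ≈ 0.

Point 1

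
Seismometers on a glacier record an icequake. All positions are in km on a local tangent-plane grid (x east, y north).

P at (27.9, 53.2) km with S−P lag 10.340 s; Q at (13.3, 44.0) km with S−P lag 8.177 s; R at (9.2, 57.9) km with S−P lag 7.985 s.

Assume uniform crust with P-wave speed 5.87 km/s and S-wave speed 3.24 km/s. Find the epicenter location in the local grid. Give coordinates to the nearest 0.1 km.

Distance from S−P lag: d = Δt · v_P v_S / (v_P − v_S) = Δt · (5.87·3.24)/(5.87−3.24) ≈ 7.2315·Δt.
So d_P = 74.77, d_Q = 59.13, d_R = 57.74 km.
Circle about each station: (x − 27.9)² + (y − 53.2)² = 74.77²; (x − 13.3)² + (y − 44.0)² = 59.13²; (x − 9.2)² + (y − 57.9)² = 57.74².
Subtracting the P equation from the Q and R equations removes the quadratic terms:
-29.2 x − 18.4 y = 598.44
-37.4 x + 9.4 y = 2085.05
Solving the 2×2 system: x ≈ -45.7, y ≈ 40.0 km.

x ≈ -45.7 km, y ≈ 40.0 km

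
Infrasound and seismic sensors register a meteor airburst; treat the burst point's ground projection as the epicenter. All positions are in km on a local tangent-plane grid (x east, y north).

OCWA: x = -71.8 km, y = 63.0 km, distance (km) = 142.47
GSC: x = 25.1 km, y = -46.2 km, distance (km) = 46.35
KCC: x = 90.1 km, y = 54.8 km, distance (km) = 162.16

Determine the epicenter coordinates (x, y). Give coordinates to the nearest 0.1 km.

(-15.8, -68.0)

Circle about each station: (x + 71.8)² + (y − 63.0)² = 142.47²; (x − 25.1)² + (y + 46.2)² = 46.35²; (x − 90.1)² + (y − 54.8)² = 162.16².
Subtracting the OCWA equation from the GSC and KCC equations removes the quadratic terms:
193.8 x − 218.4 y = 11789.59
323.8 x − 16.4 y = -4001.35
Solving the 2×2 system: x ≈ -15.8, y ≈ -68.0 km.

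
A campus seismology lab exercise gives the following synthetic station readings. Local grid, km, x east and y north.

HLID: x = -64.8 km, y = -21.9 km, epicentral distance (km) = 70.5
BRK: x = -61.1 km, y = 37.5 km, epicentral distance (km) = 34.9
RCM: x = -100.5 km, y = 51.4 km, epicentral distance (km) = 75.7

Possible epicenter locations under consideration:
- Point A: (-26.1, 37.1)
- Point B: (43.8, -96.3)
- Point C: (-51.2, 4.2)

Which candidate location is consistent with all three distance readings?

Point A

For each candidate, compare |candidate − station| to the reported distance:
Point A: residuals HLID 0.1, BRK 0.1, RCM 0.1 → max 0.1 km
Point B: residuals HLID 61.1, BRK 135.1, RCM 130.8 → max 135.1 km
Point C: residuals HLID 41.1, BRK 0.2, RCM 7.4 → max 41.1 km
Only Point A has all residuals ≈ 0.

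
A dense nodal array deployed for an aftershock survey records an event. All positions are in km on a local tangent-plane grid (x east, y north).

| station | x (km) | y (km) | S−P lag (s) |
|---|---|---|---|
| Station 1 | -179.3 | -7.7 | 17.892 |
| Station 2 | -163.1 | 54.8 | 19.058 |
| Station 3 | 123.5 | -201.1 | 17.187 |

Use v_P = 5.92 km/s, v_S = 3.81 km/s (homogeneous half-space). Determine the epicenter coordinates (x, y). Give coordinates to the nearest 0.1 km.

(4.3, -61.3)

Distance from S−P lag: d = Δt · v_P v_S / (v_P − v_S) = Δt · (5.92·3.81)/(5.92−3.81) ≈ 10.6897·Δt.
So d_Station 1 = 191.26, d_Station 2 = 203.72, d_Station 3 = 183.72 km.
Circle about each station: (x + 179.3)² + (y + 7.7)² = 191.26²; (x + 163.1)² + (y − 54.8)² = 203.72²; (x − 123.5)² + (y + 201.1)² = 183.72².
Subtracting pairs of circle equations eliminates x²+y² and gives linear equations (the radical axes):
32.4 x + 125.0 y = -7524.58
605.6 x − 386.8 y = 26313.03
Solving the 2×2 system: x ≈ 4.3, y ≈ -61.3 km.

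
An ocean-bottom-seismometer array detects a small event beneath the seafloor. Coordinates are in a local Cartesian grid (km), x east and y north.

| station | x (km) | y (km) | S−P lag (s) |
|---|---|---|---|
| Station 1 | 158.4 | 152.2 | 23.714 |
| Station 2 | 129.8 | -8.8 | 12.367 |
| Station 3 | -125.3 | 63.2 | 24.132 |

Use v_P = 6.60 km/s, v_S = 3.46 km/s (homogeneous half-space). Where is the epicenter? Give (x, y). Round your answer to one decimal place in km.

45.3 km east, 22.0 km north

Distance from S−P lag: d = Δt · v_P v_S / (v_P − v_S) = Δt · (6.60·3.46)/(6.60−3.46) ≈ 7.2726·Δt.
So d_Station 1 = 172.46, d_Station 2 = 89.94, d_Station 3 = 175.50 km.
Circle about each station: (x − 158.4)² + (y − 152.2)² = 172.46²; (x − 129.8)² + (y + 8.8)² = 89.94²; (x + 125.3)² + (y − 63.2)² = 175.50².
Subtracting the Station 1 equation from the Station 2 and Station 3 equations removes the quadratic terms:
-57.2 x − 322.0 y = -9676.67
-567.4 x − 178.0 y = -29618.87
Solving the 2×2 system: x ≈ 45.3, y ≈ 22.0 km.
Check against Station 1 (with the unrounded x, y): √((x − 158.4)²+(y − 152.2)²) = 172.46 ≈ 172.46 km. ✓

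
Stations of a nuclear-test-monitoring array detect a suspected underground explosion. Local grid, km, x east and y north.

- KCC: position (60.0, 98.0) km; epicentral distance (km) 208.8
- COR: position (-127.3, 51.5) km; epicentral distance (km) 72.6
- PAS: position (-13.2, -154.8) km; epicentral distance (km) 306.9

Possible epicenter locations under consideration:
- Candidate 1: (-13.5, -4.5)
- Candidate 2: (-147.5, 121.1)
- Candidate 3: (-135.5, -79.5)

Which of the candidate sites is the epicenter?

Candidate 2

For each candidate, compare |candidate − station| to the reported distance:
Candidate 1: residuals KCC 82.7, COR 54.2, PAS 156.6 → max 156.6 km
Candidate 2: residuals KCC 0.0, COR 0.1, PAS 0.0 → max 0.1 km
Candidate 3: residuals KCC 55.3, COR 58.7, PAS 163.3 → max 163.3 km
Only Candidate 2 has all residuals ≈ 0.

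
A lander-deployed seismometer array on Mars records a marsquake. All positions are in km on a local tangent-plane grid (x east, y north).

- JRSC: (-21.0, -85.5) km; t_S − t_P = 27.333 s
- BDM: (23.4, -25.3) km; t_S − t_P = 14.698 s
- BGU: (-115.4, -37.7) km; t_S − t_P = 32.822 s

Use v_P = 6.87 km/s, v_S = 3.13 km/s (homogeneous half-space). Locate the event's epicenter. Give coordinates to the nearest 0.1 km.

Distance from S−P lag: d = Δt · v_P v_S / (v_P − v_S) = Δt · (6.87·3.13)/(6.87−3.13) ≈ 5.7495·Δt.
So d_JRSC = 157.15, d_BDM = 84.51, d_BGU = 188.71 km.
Circle about each station: (x + 21.0)² + (y + 85.5)² = 157.15²; (x − 23.4)² + (y + 25.3)² = 84.51²; (x + 115.4)² + (y + 37.7)² = 188.71².
Subtracting the JRSC equation from the BDM and BGU equations removes the quadratic terms:
88.8 x + 120.4 y = 10990.58
-188.8 x + 95.6 y = -3928.14
Solving the 2×2 system: x ≈ 48.8, y ≈ 55.3 km.

x ≈ 48.8 km, y ≈ 55.3 km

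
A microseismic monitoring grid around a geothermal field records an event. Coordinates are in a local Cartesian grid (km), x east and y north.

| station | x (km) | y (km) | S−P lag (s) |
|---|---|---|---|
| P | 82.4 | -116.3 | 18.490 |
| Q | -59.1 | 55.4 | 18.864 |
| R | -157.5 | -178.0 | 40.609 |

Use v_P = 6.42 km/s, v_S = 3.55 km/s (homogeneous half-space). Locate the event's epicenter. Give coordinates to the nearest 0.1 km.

Distance from S−P lag: d = Δt · v_P v_S / (v_P − v_S) = Δt · (6.42·3.55)/(6.42−3.55) ≈ 7.9411·Δt.
So d_P = 146.83, d_Q = 149.80, d_R = 322.48 km.
Circle about each station: (x − 82.4)² + (y + 116.3)² = 146.83²; (x + 59.1)² + (y − 55.4)² = 149.80²; (x + 157.5)² + (y + 178.0)² = 322.48².
Subtracting pairs of circle equations eliminates x²+y² and gives linear equations (the radical axes):
-283.0 x + 343.4 y = -14634.47
-479.8 x − 123.4 y = -46259.50
Solving the 2×2 system: x ≈ 88.6, y ≈ 30.4 km.
Check against P (with the unrounded x, y): √((x − 82.4)²+(y + 116.3)²) = 146.83 ≈ 146.83 km. ✓

88.6 km east, 30.4 km north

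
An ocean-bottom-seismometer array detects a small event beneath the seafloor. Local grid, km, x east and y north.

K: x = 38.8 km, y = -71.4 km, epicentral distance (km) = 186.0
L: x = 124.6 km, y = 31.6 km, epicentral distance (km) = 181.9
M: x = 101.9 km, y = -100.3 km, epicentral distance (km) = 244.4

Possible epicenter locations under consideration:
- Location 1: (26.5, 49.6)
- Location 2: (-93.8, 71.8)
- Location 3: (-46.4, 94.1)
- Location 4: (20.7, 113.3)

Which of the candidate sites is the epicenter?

Location 3

For each candidate, compare |candidate − station| to the reported distance:
Location 1: residuals K 64.4, L 82.2, M 76.6 → max 82.2 km
Location 2: residuals K 9.2, L 40.2, M 16.2 → max 40.2 km
Location 3: residuals K 0.1, L 0.2, M 0.1 → max 0.2 km
Location 4: residuals K 0.4, L 49.7, M 15.9 → max 49.7 km
Only Location 3 has all residuals ≈ 0.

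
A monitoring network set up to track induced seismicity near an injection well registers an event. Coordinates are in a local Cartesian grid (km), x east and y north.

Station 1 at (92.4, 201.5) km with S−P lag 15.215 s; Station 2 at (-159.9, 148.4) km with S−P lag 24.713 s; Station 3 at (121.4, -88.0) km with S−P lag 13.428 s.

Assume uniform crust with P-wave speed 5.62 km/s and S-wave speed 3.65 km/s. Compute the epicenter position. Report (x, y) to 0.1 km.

x ≈ 75.3 km, y ≈ 44.0 km

Distance from S−P lag: d = Δt · v_P v_S / (v_P − v_S) = Δt · (5.62·3.65)/(5.62−3.65) ≈ 10.4127·Δt.
So d_Station 1 = 158.43, d_Station 2 = 257.33, d_Station 3 = 139.82 km.
Circle about each station: (x − 92.4)² + (y − 201.5)² = 158.43²; (x + 159.9)² + (y − 148.4)² = 257.33²; (x − 121.4)² + (y + 88.0)² = 139.82².
Subtracting the Station 1 equation from the Station 2 and Station 3 equations removes the quadratic terms:
-504.6 x − 106.2 y = -42668.10
58.0 x − 579.0 y = -21107.62
Solving the 2×2 system: x ≈ 75.3, y ≈ 44.0 km.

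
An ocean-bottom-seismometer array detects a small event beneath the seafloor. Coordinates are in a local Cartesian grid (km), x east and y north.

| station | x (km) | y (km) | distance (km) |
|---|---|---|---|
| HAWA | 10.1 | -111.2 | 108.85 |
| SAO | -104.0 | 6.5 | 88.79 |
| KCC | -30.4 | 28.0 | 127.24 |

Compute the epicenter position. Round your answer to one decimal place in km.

-94.7 km east, -81.8 km north

Circle about each station: (x − 10.1)² + (y + 111.2)² = 108.85²; (x + 104.0)² + (y − 6.5)² = 88.79²; (x + 30.4)² + (y − 28.0)² = 127.24².
Subtracting the HAWA equation from the SAO and KCC equations removes the quadratic terms:
-228.2 x + 235.4 y = 2355.46
-81.0 x + 278.4 y = -15100.99
Solving the 2×2 system: x ≈ -94.7, y ≈ -81.8 km.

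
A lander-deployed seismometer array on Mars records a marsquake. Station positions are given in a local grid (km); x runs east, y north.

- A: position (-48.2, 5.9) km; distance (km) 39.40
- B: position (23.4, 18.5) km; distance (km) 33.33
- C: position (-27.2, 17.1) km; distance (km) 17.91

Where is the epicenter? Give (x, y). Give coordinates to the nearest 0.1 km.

Circle about each station: (x + 48.2)² + (y − 5.9)² = 39.40²; (x − 23.4)² + (y − 18.5)² = 33.33²; (x + 27.2)² + (y − 17.1)² = 17.91².
Subtracting the A equation from the B and C equations removes the quadratic terms:
143.2 x + 25.2 y = -1026.77
42.0 x + 22.4 y = -94.21
Solving the 2×2 system: x ≈ -9.6, y ≈ 13.8 km.

(-9.6, 13.8)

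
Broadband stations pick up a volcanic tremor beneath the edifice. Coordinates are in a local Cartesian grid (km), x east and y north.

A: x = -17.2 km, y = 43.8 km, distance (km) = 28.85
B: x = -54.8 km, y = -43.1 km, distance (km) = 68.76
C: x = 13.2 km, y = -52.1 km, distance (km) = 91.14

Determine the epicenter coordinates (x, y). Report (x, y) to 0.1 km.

Circle about each station: (x + 17.2)² + (y − 43.8)² = 28.85²; (x + 54.8)² + (y + 43.1)² = 68.76²; (x − 13.2)² + (y + 52.1)² = 91.14².
Subtracting pairs of circle equations eliminates x²+y² and gives linear equations (the radical axes):
-75.2 x − 173.8 y = -1249.25
60.8 x − 191.8 y = -6799.81
Solving the 2×2 system: x ≈ -37.7, y ≈ 23.5 km.

(-37.7, 23.5)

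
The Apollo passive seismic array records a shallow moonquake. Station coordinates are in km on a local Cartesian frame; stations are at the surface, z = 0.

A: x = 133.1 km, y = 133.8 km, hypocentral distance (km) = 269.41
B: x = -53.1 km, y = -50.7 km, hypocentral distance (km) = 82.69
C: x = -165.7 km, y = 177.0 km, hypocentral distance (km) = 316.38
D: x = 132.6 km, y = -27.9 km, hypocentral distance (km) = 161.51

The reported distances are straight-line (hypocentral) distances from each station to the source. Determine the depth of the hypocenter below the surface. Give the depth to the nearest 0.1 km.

z ≈ 55.0 km

Each station gives a sphere (x−x_i)² + (y−y_i)² + z² = d_i² (stations at z=0).
Subtracting the A sphere from B and C: z² cancels, leaving linear equations in x and y:
-372.4 x − 369.0 y = 35516.16
-597.6 x + 86.4 y = -4347.12
Solving: x ≈ -5.796, y ≈ -90.401 km (keep extra digits for the depth step; rounded: -5.8, -90.4).
Then from the A sphere: z² = 269.41² − (x − 133.1)² − (y − 133.8)² with x = -5.796, y = -90.401, so z ≈ 54.987 ≈ 55.0 km.
Check against D (with the unrounded solution): distance 161.50 ≈ 161.51 km. ✓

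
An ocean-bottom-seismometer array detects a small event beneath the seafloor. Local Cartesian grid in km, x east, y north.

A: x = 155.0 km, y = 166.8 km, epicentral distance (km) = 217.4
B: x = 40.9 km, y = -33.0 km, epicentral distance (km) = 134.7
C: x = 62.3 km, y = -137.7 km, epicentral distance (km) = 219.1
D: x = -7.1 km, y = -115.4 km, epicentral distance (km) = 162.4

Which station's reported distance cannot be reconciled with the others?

A

Solve using three stations at a time. Using B, C, D (subtract circle equations pairwise → linear system) gives (x, y) ≈ (-77.7, 30.8).
Distances from that point to each station vs reported:
  A: calculated 269.5 vs reported 217.4 → residual 52.1 km
  B: calculated 134.7 vs reported 134.7 → residual 0.0 km
  C: calculated 219.1 vs reported 219.1 → residual 0.0 km
  D: calculated 162.4 vs reported 162.4 → residual 0.0 km
B, C, D are mutually consistent (residuals ≈ 0); A is off by 52.1 km.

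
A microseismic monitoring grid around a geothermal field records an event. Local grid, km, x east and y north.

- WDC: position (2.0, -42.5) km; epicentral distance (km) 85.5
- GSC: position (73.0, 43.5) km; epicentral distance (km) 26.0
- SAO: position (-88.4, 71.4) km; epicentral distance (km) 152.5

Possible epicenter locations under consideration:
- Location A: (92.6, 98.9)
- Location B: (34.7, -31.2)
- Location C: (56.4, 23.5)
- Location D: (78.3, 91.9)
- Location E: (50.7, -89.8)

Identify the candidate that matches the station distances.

For each candidate, compare |candidate − station| to the reported distance:
Location A: residuals WDC 82.4, GSC 32.8, SAO 30.6 → max 82.4 km
Location B: residuals WDC 50.9, GSC 57.9, SAO 7.8 → max 57.9 km
Location C: residuals WDC 0.0, GSC 0.0, SAO 0.0 → max 0.0 km
Location D: residuals WDC 69.0, GSC 22.7, SAO 15.5 → max 69.0 km
Location E: residuals WDC 17.6, GSC 109.2, SAO 60.4 → max 109.2 km
Only Location C has all residuals ≈ 0.

Location C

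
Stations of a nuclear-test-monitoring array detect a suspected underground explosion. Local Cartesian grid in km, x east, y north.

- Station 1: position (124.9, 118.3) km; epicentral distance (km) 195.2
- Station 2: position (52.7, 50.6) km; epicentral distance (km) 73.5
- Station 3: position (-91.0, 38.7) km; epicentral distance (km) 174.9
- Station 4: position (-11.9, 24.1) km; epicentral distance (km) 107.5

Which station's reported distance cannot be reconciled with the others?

Station 2

Solve using three stations at a time. Using Station 1, Station 3, Station 4 (subtract circle equations pairwise → linear system) gives (x, y) ≈ (51.5, -62.5).
Distances from that point to each station vs reported:
  Station 1: calculated 195.1 vs reported 195.2 → residual 0.1 km
  Station 2: calculated 113.1 vs reported 73.5 → residual 39.6 km
  Station 3: calculated 174.8 vs reported 174.9 → residual 0.1 km
  Station 4: calculated 107.3 vs reported 107.5 → residual 0.2 km
Station 1, Station 3, Station 4 are mutually consistent (residuals ≈ 0); Station 2 is off by 39.6 km.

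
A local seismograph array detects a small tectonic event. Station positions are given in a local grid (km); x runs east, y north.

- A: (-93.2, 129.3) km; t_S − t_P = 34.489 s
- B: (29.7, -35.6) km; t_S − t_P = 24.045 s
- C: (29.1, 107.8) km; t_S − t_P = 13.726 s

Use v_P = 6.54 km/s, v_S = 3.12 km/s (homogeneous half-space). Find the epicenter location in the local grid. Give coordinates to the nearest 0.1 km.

Distance from S−P lag: d = Δt · v_P v_S / (v_P − v_S) = Δt · (6.54·3.12)/(6.54−3.12) ≈ 5.9663·Δt.
So d_A = 205.77, d_B = 143.46, d_C = 81.89 km.
Circle about each station: (x + 93.2)² + (y − 129.3)² = 205.77²; (x − 29.7)² + (y + 35.6)² = 143.46²; (x − 29.1)² + (y − 107.8)² = 81.89².
Subtracting the A equation from the B and C equations removes the quadratic terms:
245.8 x − 329.8 y = -1494.76
244.6 x − 43.0 y = 22698.24
Solving the 2×2 system: x ≈ 107.7, y ≈ 84.8 km.

(107.7, 84.8)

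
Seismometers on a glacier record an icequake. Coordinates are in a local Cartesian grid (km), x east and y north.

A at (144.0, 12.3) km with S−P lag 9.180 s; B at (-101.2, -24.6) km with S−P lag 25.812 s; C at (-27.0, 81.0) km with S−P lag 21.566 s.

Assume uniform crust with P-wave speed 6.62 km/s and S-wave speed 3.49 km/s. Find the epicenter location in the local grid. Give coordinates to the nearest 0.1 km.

Distance from S−P lag: d = Δt · v_P v_S / (v_P − v_S) = Δt · (6.62·3.49)/(6.62−3.49) ≈ 7.3814·Δt.
So d_A = 67.76, d_B = 190.53, d_C = 159.19 km.
Circle about each station: (x − 144.0)² + (y − 12.3)² = 67.76²; (x + 101.2)² + (y + 24.6)² = 190.53²; (x + 27.0)² + (y − 81.0)² = 159.19².
Subtracting the A equation from the B and C equations removes the quadratic terms:
-490.4 x − 73.8 y = -41750.95
-342.0 x + 137.4 y = -34347.33
Solving the 2×2 system: x ≈ 89.3, y ≈ -27.7 km.

89.3 km east, -27.7 km north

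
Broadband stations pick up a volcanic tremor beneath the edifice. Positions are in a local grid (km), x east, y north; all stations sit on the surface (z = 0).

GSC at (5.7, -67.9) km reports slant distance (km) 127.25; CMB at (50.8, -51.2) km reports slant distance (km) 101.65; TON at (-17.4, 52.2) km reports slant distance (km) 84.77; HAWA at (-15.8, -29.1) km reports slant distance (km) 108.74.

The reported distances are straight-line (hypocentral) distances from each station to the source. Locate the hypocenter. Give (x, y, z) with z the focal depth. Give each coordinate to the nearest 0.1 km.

Each station gives a sphere (x−x_i)² + (y−y_i)² + z² = d_i² (stations at z=0).
Subtracting the GSC sphere from CMB and TON: z² cancels, leaving linear equations in x and y:
90.2 x + 33.4 y = 6419.02
-46.2 x + 240.2 y = 7391.31
Solving: x ≈ 55.796, y ≈ 41.503 km (keep extra digits for the depth step; rounded: 55.8, 41.5).
Then from the GSC sphere: z² = 127.25² − (x − 5.7)² − (y + 67.9)² with x = 55.796, y = 41.503, so z ≈ 41.400 ≈ 41.4 km.
Check against HAWA (with the unrounded solution): distance 108.74 ≈ 108.74 km. ✓

(55.8, 41.5, 41.4)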